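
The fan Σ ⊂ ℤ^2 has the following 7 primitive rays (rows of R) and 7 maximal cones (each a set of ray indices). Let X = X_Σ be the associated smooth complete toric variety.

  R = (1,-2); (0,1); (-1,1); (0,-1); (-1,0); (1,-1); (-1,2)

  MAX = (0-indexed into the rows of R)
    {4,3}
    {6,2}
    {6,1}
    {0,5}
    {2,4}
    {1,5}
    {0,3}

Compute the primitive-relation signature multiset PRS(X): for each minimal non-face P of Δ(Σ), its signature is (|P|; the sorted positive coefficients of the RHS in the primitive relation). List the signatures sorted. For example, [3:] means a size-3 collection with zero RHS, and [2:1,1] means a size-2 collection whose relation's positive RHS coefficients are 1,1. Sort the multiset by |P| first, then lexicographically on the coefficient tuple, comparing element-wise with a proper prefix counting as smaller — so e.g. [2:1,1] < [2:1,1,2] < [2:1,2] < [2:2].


The 14 primitive collections of Σ (r=7, n=2):

  • {0,6}:  v_{0} + v_{6} = 0  so sig = [2:]
  • {1,3}:  v_{1} + v_{3} = 0  so sig = [2:]
  • {2,5}:  v_{2} + v_{5} = 0  so sig = [2:]
  • {0,1}:  v_{0} + v_{1} = v_{5}  so sig = [2:1]
  • {0,2}:  v_{0} + v_{2} = v_{3}  so sig = [2:1]
  • {1,2}:  v_{1} + v_{2} = v_{6}  so sig = [2:1]
  • {1,4}:  v_{1} + v_{4} = v_{2}  so sig = [2:1]
  • {2,3}:  v_{2} + v_{3} = v_{4}  so sig = [2:1]
  • {3,5}:  v_{3} + v_{5} = v_{0}  so sig = [2:1]
  • {3,6}:  v_{3} + v_{6} = v_{2}  so sig = [2:1]
  • {4,5}:  v_{4} + v_{5} = v_{3}  so sig = [2:1]
  • {5,6}:  v_{5} + v_{6} = v_{1}  so sig = [2:1]
  • {0,4}:  v_{0} + v_{4} = 2·v_{3}  so sig = [2:2]
  • {4,6}:  v_{4} + v_{6} = 2·v_{2}  so sig = [2:2]

Sorted signature multiset PRS(X):
[[2:], [2:], [2:], [2:1], [2:1], [2:1], [2:1], [2:1], [2:1], [2:1], [2:1], [2:1], [2:2], [2:2]]


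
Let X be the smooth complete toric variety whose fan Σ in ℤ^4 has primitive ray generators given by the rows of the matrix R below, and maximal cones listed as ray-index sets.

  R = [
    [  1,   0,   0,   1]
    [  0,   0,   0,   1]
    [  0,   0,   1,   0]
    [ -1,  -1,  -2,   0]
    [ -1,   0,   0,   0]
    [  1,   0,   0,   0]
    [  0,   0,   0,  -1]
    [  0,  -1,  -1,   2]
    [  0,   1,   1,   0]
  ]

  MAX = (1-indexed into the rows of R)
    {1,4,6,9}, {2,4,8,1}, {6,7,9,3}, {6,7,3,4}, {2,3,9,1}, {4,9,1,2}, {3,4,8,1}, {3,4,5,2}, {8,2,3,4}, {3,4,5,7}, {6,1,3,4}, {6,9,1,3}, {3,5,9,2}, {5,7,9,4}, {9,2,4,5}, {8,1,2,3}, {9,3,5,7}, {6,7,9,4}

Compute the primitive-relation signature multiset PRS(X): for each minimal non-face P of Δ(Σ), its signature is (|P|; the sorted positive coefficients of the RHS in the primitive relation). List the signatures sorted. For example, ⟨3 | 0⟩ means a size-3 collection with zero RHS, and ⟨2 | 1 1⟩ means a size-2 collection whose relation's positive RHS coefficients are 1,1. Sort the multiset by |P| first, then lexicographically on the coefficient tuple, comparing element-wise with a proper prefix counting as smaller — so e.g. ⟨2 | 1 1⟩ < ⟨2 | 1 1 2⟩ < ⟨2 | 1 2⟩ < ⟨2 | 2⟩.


Σ has 11 primitive collections:

  P={2,7}:  v_{2} + v_{7} = 0  ⇒ sig = ⟨2 | 0⟩
  P={5,6}:  v_{5} + v_{6} = 0  ⇒ sig = ⟨2 | 0⟩
  P={1,5}:  v_{1} + v_{5} = v_{2}  ⇒ sig = ⟨2 | 1⟩
  P={1,7}:  v_{1} + v_{7} = v_{6}  ⇒ sig = ⟨2 | 1⟩
  P={2,6}:  v_{2} + v_{6} = v_{1}  ⇒ sig = ⟨2 | 1⟩
  P={7,8}:  v_{7} + v_{8} = v_{1} + v_{3} + v_{4}  ⇒ sig = ⟨2 | 1 1 1⟩
  P={5,8}:  v_{5} + v_{8} = 2·v_{2} + v_{3} + v_{4}  ⇒ sig = ⟨2 | 1 1 2⟩
  P={6,8}:  v_{6} + v_{8} = 2·v_{1} + v_{3} + v_{4}  ⇒ sig = ⟨2 | 1 1 2⟩
  P={8,9}:  v_{8} + v_{9} = 2·v_{2}  ⇒ sig = ⟨2 | 2⟩
  P={3,4,9}:  v_{3} + v_{4} + v_{9} = v_{5}  ⇒ sig = ⟨3 | 1⟩
  P={1,2,3,4}:  v_{1} + v_{2} + v_{3} + v_{4} = v_{8}  ⇒ sig = ⟨4 | 1⟩

Sorted signature multiset PRS(X):
{ ⟨2 | 0⟩ ×2,  ⟨2 | 1⟩ ×3,  ⟨2 | 1 1 1⟩,  ⟨2 | 1 1 2⟩ ×2,  ⟨2 | 2⟩,  ⟨3 | 1⟩,  ⟨4 | 1⟩ }


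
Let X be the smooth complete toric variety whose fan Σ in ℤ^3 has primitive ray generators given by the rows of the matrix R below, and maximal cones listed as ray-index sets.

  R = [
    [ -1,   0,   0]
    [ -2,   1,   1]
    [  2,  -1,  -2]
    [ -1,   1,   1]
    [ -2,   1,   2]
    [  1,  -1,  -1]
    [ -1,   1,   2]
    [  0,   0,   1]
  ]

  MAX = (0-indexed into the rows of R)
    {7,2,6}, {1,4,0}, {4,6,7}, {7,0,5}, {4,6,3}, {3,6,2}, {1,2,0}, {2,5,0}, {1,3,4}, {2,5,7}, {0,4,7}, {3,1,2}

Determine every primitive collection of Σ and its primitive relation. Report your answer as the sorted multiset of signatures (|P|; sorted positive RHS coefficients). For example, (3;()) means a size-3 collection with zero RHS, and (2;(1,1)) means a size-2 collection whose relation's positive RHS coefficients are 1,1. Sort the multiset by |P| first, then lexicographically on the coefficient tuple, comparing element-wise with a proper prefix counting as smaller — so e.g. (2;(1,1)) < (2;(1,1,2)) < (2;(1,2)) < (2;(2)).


11 minimal non-faces of Δ(Σ) (on 8 rays):

  P = {2,4}:  v_{2} + v_{4} = 0  ⟹  sig = (2;())
  P = {3,5}:  v_{3} + v_{5} = 0  ⟹  sig = (2;())
  P = {0,3}:  v_{0} + v_{3} = v_{1}  ⟹  sig = (2;(1))
  P = {0,6}:  v_{0} + v_{6} = v_{4}  ⟹  sig = (2;(1))
  P = {1,5}:  v_{1} + v_{5} = v_{0}  ⟹  sig = (2;(1))
  P = {1,7}:  v_{1} + v_{7} = v_{4}  ⟹  sig = (2;(1))
  P = {3,7}:  v_{3} + v_{7} = v_{6}  ⟹  sig = (2;(1))
  P = {5,6}:  v_{5} + v_{6} = v_{7}  ⟹  sig = (2;(1))
  P = {1,6}:  v_{1} + v_{6} = v_{3} + v_{4}  ⟹  sig = (2;(1,1))
  P = {4,5}:  v_{4} + v_{5} = v_{0} + v_{7}  ⟹  sig = (2;(1,1))
  P = {0,2,7}:  v_{0} + v_{2} + v_{7} = v_{5}  ⟹  sig = (3;(1))

Hence PRS(X_Σ) =
    (2;())
    (2;())
    (2;(1))
    (2;(1))
    (2;(1))
    (2;(1))
    (2;(1))
    (2;(1))
    (2;(1,1))
    (2;(1,1))
    (3;(1))


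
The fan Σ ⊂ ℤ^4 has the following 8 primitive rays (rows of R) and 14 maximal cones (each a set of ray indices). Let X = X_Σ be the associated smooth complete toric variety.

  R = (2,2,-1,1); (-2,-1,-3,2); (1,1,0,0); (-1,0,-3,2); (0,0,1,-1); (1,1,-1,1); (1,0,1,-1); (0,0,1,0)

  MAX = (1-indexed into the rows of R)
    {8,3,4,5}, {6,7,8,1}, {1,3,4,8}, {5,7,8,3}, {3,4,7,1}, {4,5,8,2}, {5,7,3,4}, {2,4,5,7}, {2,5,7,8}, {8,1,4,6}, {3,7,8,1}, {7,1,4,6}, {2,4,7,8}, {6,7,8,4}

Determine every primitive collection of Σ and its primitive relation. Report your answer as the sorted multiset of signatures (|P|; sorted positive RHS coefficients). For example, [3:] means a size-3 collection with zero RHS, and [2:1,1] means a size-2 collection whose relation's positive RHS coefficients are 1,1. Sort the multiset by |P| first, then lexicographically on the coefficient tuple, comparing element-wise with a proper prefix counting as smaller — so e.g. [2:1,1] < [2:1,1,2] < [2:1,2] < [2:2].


The 9 primitive collections of Σ (r=8, n=4):

  {2,3}:  v_{2} + v_{3} = v_{4}  ⇒ sig = [2:1]
  {3,6}:  v_{3} + v_{6} = v_{1}  ⇒ sig = [2:1]
  {5,6}:  v_{5} + v_{6} = v_{3}  ⇒ sig = [2:1]
  {1,2}:  v_{1} + v_{2} = v_{4} + v_{6}  ⇒ sig = [2:1,1]
  {2,6}:  v_{2} + v_{6} = 2·v_{4} + v_{7} + v_{8}  ⇒ sig = [2:1,1,2]
  {1,5}:  v_{1} + v_{5} = 2·v_{3}  ⇒ sig = [2:2]
  {4,5,7,8}:  v_{4} + v_{5} + v_{7} + v_{8} = 0  ⇒ sig = [4:]
  {3,4,7,8}:  v_{3} + v_{4} + v_{7} + v_{8} = v_{6}  ⇒ sig = [4:1]
  {1,4,7,8}:  v_{1} + v_{4} + v_{7} + v_{8} = 2·v_{6}  ⇒ sig = [4:2]

Hence PRS(X_Σ) =
[[2:1], [2:1], [2:1], [2:1,1], [2:1,1,2], [2:2], [4:], [4:1], [4:2]]


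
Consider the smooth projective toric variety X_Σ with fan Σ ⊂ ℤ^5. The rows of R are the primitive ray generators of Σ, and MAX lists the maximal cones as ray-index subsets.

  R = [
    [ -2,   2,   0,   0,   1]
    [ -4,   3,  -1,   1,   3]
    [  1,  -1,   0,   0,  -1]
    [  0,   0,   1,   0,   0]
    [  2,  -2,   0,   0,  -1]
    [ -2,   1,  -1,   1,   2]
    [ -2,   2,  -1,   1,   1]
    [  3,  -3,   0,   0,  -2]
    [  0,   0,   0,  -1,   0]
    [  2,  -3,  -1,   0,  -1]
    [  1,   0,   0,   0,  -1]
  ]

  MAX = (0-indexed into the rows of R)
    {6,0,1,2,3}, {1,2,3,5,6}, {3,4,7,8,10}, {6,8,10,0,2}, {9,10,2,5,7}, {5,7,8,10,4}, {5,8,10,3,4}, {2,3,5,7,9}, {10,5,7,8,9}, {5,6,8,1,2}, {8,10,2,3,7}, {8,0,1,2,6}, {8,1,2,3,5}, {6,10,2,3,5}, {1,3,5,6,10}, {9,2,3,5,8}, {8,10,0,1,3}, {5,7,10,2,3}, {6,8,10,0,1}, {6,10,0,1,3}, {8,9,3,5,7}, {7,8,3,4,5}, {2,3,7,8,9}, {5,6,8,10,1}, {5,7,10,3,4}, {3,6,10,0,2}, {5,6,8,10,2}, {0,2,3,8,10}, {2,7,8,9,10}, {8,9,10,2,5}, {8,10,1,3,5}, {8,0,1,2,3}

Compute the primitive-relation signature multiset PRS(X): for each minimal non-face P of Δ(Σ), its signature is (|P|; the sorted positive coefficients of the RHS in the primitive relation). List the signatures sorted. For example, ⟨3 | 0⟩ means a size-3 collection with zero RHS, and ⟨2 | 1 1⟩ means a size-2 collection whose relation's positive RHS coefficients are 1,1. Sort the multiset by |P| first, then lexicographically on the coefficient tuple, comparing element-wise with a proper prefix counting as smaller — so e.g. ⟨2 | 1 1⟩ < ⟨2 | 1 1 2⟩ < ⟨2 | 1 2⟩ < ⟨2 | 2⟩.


18 collections generate NE(X_Σ); each relation:

  P={0,4}:  v_{0} + v_{4} = 0  ⇒ sig = ⟨2 | 0⟩
  P={0,5}:  v_{0} + v_{5} = v_{1}  ⇒ sig = ⟨2 | 1⟩
  P={0,7}:  v_{0} + v_{7} = v_{2}  ⇒ sig = ⟨2 | 1⟩
  P={1,4}:  v_{1} + v_{4} = v_{5}  ⇒ sig = ⟨2 | 1⟩
  P={2,4}:  v_{2} + v_{4} = v_{7}  ⇒ sig = ⟨2 | 1⟩
  P={1,7}:  v_{1} + v_{7} = v_{2} + v_{5}  ⇒ sig = ⟨2 | 1 1⟩
  P={4,6}:  v_{4} + v_{6} = v_{2} + v_{5} + v_{10}  ⇒ sig = ⟨2 | 1 1 1⟩
  P={0,9}:  v_{0} + v_{9} = 2·v_{2} + v_{5} + v_{8}  ⇒ sig = ⟨2 | 1 1 2⟩
  P={4,9}:  v_{4} + v_{9} = v_{5} + 2·v_{7} + v_{8}  ⇒ sig = ⟨2 | 1 1 2⟩
  P={6,7}:  v_{6} + v_{7} = 2·v_{2} + v_{5} + v_{10}  ⇒ sig = ⟨2 | 1 1 2⟩
  P={6,9}:  v_{6} + v_{9} = 3·v_{2} + 2·v_{5} + v_{8} + v_{10}  ⇒ sig = ⟨2 | 1 1 2 3⟩
  P={1,9}:  v_{1} + v_{9} = 2·v_{2} + 2·v_{5} + v_{8}  ⇒ sig = ⟨2 | 1 2 2⟩
  P={1,2,10}:  v_{1} + v_{2} + v_{10} = v_{6}  ⇒ sig = ⟨3 | 1⟩
  P={3,6,8}:  v_{3} + v_{6} + v_{8} = v_{0}  ⇒ sig = ⟨3 | 1⟩
  P={3,9,10}:  v_{3} + v_{9} + v_{10} = v_{7}  ⇒ sig = ⟨3 | 1⟩
  P={2,5,7,8}:  v_{2} + v_{5} + v_{7} + v_{8} = v_{9}  ⇒ sig = ⟨4 | 1⟩
  P={2,3,5,8,10}:  v_{2} + v_{3} + v_{5} + v_{8} + v_{10} = 0  ⇒ sig = ⟨5 | 0⟩
  P={3,5,7,8,10}:  v_{3} + v_{5} + v_{7} + v_{8} + v_{10} = v_{4}  ⇒ sig = ⟨5 | 1⟩

Hence PRS(X_Σ) =
    |P|=2: 12 collections, coeffs (), (1), (1), (1), (1), (1,1), (1,1,1), (1,1,2), (1,1,2), (1,1,2), (1,1,2,3), (1,2,2)
    |P|=3: 3 collections, coeffs (1), (1), (1)
    |P|=4: 1 collection, coeffs (1)
    |P|=5: 2 collections, coeffs (), (1)


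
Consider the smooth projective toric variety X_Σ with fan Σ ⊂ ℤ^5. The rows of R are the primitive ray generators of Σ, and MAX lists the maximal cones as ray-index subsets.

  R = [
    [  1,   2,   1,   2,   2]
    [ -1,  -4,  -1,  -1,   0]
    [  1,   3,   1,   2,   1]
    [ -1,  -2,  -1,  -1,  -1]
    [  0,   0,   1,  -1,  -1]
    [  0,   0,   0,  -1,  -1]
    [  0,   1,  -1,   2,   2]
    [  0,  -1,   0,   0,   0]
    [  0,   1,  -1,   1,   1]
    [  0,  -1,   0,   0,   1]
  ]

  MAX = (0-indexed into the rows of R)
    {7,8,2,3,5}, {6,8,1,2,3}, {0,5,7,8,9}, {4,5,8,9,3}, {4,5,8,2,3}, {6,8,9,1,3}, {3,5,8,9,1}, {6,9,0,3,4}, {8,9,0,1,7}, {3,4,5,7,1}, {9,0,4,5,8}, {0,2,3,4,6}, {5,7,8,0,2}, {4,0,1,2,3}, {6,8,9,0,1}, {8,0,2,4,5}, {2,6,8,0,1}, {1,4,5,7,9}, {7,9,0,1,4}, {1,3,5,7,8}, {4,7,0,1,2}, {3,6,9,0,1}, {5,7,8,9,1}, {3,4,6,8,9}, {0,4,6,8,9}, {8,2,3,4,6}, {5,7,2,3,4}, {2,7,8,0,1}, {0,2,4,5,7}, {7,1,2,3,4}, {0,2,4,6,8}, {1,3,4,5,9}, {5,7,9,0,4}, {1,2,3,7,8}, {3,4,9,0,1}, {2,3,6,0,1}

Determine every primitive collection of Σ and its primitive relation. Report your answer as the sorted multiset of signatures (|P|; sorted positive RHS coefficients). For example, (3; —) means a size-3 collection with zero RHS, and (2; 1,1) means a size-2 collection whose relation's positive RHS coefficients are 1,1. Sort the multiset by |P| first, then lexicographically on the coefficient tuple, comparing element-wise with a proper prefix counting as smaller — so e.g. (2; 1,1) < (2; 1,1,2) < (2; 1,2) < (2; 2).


Δ(Σ) — 10 vertices, 12 min non-faces:

  • {2,9}:  v_{2} + v_{9} = v_{0}  so sig = (2; 1)
  • {5,6}:  v_{5} + v_{6} = v_{8}  so sig = (2; 1)
  • {6,7}:  v_{6} + v_{7} = v_{1} + v_{2} + v_{8}  so sig = (2; 1,1,1)
  • {0,3,5}:  v_{0} + v_{3} + v_{5} = 0  so sig = (3; —)
  • {4,7,8}:  v_{4} + v_{7} + v_{8} = 0  so sig = (3; —)
  • {0,3,8}:  v_{0} + v_{3} + v_{8} = v_{6}  so sig = (3; 1)
  • {1,2,5}:  v_{1} + v_{2} + v_{5} = v_{7}  so sig = (3; 1)
  • {3,7,9}:  v_{3} + v_{7} + v_{9} = v_{1}  so sig = (3; 1)
  • {0,1,5}:  v_{0} + v_{1} + v_{5} = v_{7} + v_{9}  so sig = (3; 1,1)
  • {0,3,7}:  v_{0} + v_{3} + v_{7} = v_{1} + v_{2}  so sig = (3; 1,1)
  • {1,4,8}:  v_{1} + v_{4} + v_{8} = v_{3} + v_{9}  so sig = (3; 1,1)
  • {1,4,6}:  v_{1} + v_{4} + v_{6} = v_{0} + 2·v_{3} + v_{9}  so sig = (3; 1,1,2)

Sorted signature multiset PRS(X):
    (2; 1)
    (2; 1)
    (2; 1,1,1)
    (3; —)
    (3; —)
    (3; 1)
    (3; 1)
    (3; 1)
    (3; 1,1)
    (3; 1,1)
    (3; 1,1)
    (3; 1,1,2)


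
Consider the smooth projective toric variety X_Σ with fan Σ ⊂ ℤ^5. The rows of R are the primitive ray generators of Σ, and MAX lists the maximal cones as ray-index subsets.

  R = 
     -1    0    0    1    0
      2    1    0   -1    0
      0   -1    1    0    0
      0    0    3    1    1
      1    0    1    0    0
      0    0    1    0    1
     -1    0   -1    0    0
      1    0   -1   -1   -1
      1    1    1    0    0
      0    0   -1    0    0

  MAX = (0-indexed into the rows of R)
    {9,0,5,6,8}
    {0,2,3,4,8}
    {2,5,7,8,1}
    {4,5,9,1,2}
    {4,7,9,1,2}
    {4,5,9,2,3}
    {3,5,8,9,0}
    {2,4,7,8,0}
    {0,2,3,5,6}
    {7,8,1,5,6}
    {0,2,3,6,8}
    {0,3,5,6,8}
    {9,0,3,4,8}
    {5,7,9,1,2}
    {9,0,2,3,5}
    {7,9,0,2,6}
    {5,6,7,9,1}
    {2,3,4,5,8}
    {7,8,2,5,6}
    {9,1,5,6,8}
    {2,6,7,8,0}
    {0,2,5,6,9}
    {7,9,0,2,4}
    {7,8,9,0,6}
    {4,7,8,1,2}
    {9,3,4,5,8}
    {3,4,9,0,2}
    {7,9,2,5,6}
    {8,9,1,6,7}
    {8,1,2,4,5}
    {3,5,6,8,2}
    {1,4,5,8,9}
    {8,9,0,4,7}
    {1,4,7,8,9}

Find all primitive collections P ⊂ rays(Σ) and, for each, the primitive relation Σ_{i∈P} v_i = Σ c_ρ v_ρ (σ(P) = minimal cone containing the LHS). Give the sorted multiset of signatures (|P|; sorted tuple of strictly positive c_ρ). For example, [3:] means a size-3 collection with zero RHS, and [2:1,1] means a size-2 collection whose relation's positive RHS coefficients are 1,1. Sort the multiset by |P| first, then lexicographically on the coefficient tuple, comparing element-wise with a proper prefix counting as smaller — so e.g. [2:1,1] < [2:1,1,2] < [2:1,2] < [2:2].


|primitive collections| = 12. Relations:

  P = {4,6}:  v_{4} + v_{6} = 0  ⟹  sig = [2:]
  P = {0,1}:  v_{0} + v_{1} = v_{8} + v_{9}  ⟹  sig = [2:1,1]
  P = {3,7}:  v_{3} + v_{7} = v_{2} + v_{8}  ⟹  sig = [2:1,1]
  P = {1,3}:  v_{1} + v_{3} = v_{4} + v_{5} + v_{8}  ⟹  sig = [2:1,1,1]
  P = {0,5,7}:  v_{0} + v_{5} + v_{7} = 0  ⟹  sig = [3:]
  P = {2,8,9}:  v_{2} + v_{8} + v_{9} = v_{4}  ⟹  sig = [3:1]
  P = {0,4,5}:  v_{0} + v_{4} + v_{5} = v_{3} + v_{9}  ⟹  sig = [3:1,1]
  P = {1,2,6}:  v_{1} + v_{2} + v_{6} = v_{5} + v_{7}  ⟹  sig = [3:1,1]
  P = {3,6,9}:  v_{3} + v_{6} + v_{9} = v_{0} + v_{5}  ⟹  sig = [3:1,1]
  P = {4,5,7}:  v_{4} + v_{5} + v_{7} = v_{1} + v_{2}  ⟹  sig = [3:1,1]
  P = {0,2,5,8}:  v_{0} + v_{2} + v_{5} + v_{8} = v_{3}  ⟹  sig = [4:1]
  P = {5,7,8,9}:  v_{5} + v_{7} + v_{8} + v_{9} = v_{1}  ⟹  sig = [4:1]

Hence PRS(X_Σ) =
{ [2:],  [2:1,1] ×2,  [2:1,1,1],  [3:],  [3:1],  [3:1,1] ×4,  [4:1] ×2 }


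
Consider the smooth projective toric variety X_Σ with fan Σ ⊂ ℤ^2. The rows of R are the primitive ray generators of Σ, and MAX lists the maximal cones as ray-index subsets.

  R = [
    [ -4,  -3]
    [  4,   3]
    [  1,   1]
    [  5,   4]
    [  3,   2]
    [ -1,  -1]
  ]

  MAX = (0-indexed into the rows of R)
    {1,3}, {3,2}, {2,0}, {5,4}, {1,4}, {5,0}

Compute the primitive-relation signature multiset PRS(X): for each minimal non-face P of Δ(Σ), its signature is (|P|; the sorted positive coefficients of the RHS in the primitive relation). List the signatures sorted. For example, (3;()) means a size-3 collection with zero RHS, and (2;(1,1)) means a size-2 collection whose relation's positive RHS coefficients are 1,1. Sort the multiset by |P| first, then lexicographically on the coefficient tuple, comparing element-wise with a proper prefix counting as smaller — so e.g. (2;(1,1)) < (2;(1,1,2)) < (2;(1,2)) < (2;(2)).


Minimal non-faces — 9 found among 6 rays, 6 max cones:

  P = {0,1}:  v_{0} + v_{1} = 0  ⇒ sig = (2;())
  P = {2,5}:  v_{2} + v_{5} = 0  ⇒ sig = (2;())
  P = {0,3}:  v_{0} + v_{3} = v_{2}  ⇒ sig = (2;(1))
  P = {0,4}:  v_{0} + v_{4} = v_{5}  ⇒ sig = (2;(1))
  P = {1,2}:  v_{1} + v_{2} = v_{3}  ⇒ sig = (2;(1))
  P = {1,5}:  v_{1} + v_{5} = v_{4}  ⇒ sig = (2;(1))
  P = {2,4}:  v_{2} + v_{4} = v_{1}  ⇒ sig = (2;(1))
  P = {3,5}:  v_{3} + v_{5} = v_{1}  ⇒ sig = (2;(1))
  P = {3,4}:  v_{3} + v_{4} = 2·v_{1}  ⇒ sig = (2;(2))

Sorted signature multiset PRS(X):
{ (2;()) ×2,  (2;(1)) ×6,  (2;(2)) }


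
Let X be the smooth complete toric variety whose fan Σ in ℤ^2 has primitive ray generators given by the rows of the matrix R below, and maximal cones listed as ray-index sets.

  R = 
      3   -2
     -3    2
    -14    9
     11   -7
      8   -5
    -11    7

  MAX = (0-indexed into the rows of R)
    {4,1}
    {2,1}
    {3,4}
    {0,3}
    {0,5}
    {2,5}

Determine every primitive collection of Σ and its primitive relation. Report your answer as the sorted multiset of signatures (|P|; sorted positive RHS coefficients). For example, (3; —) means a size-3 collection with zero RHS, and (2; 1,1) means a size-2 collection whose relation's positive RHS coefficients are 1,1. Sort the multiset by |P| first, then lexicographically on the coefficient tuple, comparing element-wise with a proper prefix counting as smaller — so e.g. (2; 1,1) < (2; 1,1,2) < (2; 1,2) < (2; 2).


9 collections generate NE(X_Σ); each relation:

  P = {0,1}:  v_{0} + v_{1} = 0 — sig = (2; —)
  P = {3,5}:  v_{3} + v_{5} = 0 — sig = (2; —)
  P = {0,2}:  v_{0} + v_{2} = v_{5} — sig = (2; 1)
  P = {0,4}:  v_{0} + v_{4} = v_{3} — sig = (2; 1)
  P = {1,3}:  v_{1} + v_{3} = v_{4} — sig = (2; 1)
  P = {1,5}:  v_{1} + v_{5} = v_{2} — sig = (2; 1)
  P = {2,3}:  v_{2} + v_{3} = v_{1} — sig = (2; 1)
  P = {4,5}:  v_{4} + v_{5} = v_{1} — sig = (2; 1)
  P = {2,4}:  v_{2} + v_{4} = 2·v_{1} — sig = (2; 2)

so the primitive-relation signature multiset is
    |P|=2: 9 collections, coeffs (), (), (1), (1), (1), (1), (1), (1), (2)


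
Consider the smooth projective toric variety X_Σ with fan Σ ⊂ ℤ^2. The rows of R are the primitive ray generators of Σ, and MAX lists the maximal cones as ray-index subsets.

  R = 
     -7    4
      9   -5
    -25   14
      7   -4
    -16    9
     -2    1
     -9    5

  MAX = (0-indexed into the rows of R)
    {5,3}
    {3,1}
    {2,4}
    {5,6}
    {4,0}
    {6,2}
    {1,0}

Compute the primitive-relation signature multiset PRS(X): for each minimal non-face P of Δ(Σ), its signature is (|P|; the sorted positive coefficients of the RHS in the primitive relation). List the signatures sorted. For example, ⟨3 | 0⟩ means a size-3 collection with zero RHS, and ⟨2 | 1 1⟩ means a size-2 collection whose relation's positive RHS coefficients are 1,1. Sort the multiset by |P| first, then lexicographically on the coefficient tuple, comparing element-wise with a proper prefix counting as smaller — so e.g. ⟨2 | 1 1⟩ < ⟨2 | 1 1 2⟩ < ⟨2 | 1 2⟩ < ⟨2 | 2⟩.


Δ(Σ) — 7 vertices, 14 min non-faces:

  {0,3}:  v_{0} + v_{3} = 0 ; sig = ⟨2 | 0⟩
  {1,6}:  v_{1} + v_{6} = 0 ; sig = ⟨2 | 0⟩
  {0,5}:  v_{0} + v_{5} = v_{6} ; sig = ⟨2 | 1⟩
  {0,6}:  v_{0} + v_{6} = v_{4} ; sig = ⟨2 | 1⟩
  {1,2}:  v_{1} + v_{2} = v_{4} ; sig = ⟨2 | 1⟩
  {1,4}:  v_{1} + v_{4} = v_{0} ; sig = ⟨2 | 1⟩
  {1,5}:  v_{1} + v_{5} = v_{3} ; sig = ⟨2 | 1⟩
  {3,4}:  v_{3} + v_{4} = v_{6} ; sig = ⟨2 | 1⟩
  {3,6}:  v_{3} + v_{6} = v_{5} ; sig = ⟨2 | 1⟩
  {4,6}:  v_{4} + v_{6} = v_{2} ; sig = ⟨2 | 1⟩
  {0,2}:  v_{0} + v_{2} = 2·v_{4} ; sig = ⟨2 | 2⟩
  {2,3}:  v_{2} + v_{3} = 2·v_{6} ; sig = ⟨2 | 2⟩
  {4,5}:  v_{4} + v_{5} = 2·v_{6} ; sig = ⟨2 | 2⟩
  {2,5}:  v_{2} + v_{5} = 3·v_{6} ; sig = ⟨2 | 3⟩

Hence PRS(X_Σ) =
    ⟨2 | 0⟩
    ⟨2 | 0⟩
    ⟨2 | 1⟩
    ⟨2 | 1⟩
    ⟨2 | 1⟩
    ⟨2 | 1⟩
    ⟨2 | 1⟩
    ⟨2 | 1⟩
    ⟨2 | 1⟩
    ⟨2 | 1⟩
    ⟨2 | 2⟩
    ⟨2 | 2⟩
    ⟨2 | 2⟩
    ⟨2 | 3⟩


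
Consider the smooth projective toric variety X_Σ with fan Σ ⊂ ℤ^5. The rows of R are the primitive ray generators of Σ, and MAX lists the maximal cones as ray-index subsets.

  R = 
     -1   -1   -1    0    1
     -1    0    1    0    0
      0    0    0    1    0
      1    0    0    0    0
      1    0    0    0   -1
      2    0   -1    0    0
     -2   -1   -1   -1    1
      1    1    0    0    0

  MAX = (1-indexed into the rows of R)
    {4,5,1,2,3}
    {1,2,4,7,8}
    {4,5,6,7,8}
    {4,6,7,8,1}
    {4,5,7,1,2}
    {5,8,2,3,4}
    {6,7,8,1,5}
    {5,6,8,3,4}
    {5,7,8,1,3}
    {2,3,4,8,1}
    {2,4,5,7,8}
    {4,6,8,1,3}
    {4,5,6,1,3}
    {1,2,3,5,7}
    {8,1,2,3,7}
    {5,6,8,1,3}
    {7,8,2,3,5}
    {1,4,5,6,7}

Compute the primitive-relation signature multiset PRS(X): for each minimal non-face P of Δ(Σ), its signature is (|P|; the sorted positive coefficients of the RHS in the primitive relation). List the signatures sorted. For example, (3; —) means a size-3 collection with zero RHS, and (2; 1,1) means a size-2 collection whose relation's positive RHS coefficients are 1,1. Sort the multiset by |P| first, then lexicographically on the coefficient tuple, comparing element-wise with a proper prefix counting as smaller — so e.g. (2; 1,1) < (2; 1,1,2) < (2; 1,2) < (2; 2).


|primitive collections| = 5. Relations:

  P = {2,6}:  v_{2} + v_{6} = v_{4} — sig = (2; 1)
  P = {3,4,7}:  v_{3} + v_{4} + v_{7} = v_{1} — sig = (3; 1)
  P = {3,6,7}:  v_{3} + v_{6} + v_{7} = 2·v_{1} + v_{5} + v_{8} — sig = (3; 1,1,2)
  P = {1,2,5,8}:  v_{1} + v_{2} + v_{5} + v_{8} = 0 — sig = (4; —)
  P = {1,4,5,8}:  v_{1} + v_{4} + v_{5} + v_{8} = v_{6} — sig = (4; 1)

so the primitive-relation signature multiset is
{ (2; 1),  (3; 1),  (3; 1,1,2),  (4; —),  (4; 1) }


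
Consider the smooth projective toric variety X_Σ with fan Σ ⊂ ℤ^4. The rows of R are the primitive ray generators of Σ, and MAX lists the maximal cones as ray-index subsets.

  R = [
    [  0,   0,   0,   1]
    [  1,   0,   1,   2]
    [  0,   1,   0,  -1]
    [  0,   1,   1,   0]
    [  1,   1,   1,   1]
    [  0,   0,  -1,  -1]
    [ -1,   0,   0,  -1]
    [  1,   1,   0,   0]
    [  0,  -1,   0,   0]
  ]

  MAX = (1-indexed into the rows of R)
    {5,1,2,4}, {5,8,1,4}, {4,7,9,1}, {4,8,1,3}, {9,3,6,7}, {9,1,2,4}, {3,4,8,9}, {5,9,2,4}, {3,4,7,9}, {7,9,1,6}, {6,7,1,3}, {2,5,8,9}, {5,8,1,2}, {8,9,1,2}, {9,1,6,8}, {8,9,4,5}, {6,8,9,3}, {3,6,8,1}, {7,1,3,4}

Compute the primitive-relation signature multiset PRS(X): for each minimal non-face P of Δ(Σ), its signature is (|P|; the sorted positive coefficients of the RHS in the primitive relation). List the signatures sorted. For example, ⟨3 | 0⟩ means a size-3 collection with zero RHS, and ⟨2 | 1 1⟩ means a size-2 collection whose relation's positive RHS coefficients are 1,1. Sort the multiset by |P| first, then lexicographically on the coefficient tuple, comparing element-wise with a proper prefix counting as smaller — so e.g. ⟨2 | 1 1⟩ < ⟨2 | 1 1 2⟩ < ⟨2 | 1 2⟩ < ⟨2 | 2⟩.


The 12 primitive collections of Σ (r=9, n=4):

  P = {2,3}:  v_{2} + v_{3} = v_{5}  →  sig = ⟨2 | 1⟩
  P = {4,6}:  v_{4} + v_{6} = v_{3}  →  sig = ⟨2 | 1⟩
  P = {5,6}:  v_{5} + v_{6} = v_{8}  →  sig = ⟨2 | 1⟩
  P = {5,7}:  v_{5} + v_{7} = v_{4}  →  sig = ⟨2 | 1⟩
  P = {7,8}:  v_{7} + v_{8} = v_{3}  →  sig = ⟨2 | 1⟩
  P = {3,5}:  v_{3} + v_{5} = v_{4} + v_{8}  →  sig = ⟨2 | 1 1⟩
  P = {2,6}:  v_{2} + v_{6} = v_{1} + v_{8} + v_{9}  →  sig = ⟨2 | 1 1 1⟩
  P = {2,7}:  v_{2} + v_{7} = v_{1} + v_{4} + v_{9}  →  sig = ⟨2 | 1 1 1⟩
  P = {1,3,9}:  v_{1} + v_{3} + v_{9} = 0  →  sig = ⟨3 | 0⟩
  P = {1,5,9}:  v_{1} + v_{5} + v_{9} = v_{2}  →  sig = ⟨3 | 1⟩
  P = {2,4,8}:  v_{2} + v_{4} + v_{8} = 2·v_{5}  →  sig = ⟨3 | 2⟩
  P = {1,4,8,9}:  v_{1} + v_{4} + v_{8} + v_{9} = v_{5}  →  sig = ⟨4 | 1⟩

Hence PRS(X_Σ) =
{ ⟨2 | 1⟩ ×5,  ⟨2 | 1 1⟩,  ⟨2 | 1 1 1⟩ ×2,  ⟨3 | 0⟩,  ⟨3 | 1⟩,  ⟨3 | 2⟩,  ⟨4 | 1⟩ }


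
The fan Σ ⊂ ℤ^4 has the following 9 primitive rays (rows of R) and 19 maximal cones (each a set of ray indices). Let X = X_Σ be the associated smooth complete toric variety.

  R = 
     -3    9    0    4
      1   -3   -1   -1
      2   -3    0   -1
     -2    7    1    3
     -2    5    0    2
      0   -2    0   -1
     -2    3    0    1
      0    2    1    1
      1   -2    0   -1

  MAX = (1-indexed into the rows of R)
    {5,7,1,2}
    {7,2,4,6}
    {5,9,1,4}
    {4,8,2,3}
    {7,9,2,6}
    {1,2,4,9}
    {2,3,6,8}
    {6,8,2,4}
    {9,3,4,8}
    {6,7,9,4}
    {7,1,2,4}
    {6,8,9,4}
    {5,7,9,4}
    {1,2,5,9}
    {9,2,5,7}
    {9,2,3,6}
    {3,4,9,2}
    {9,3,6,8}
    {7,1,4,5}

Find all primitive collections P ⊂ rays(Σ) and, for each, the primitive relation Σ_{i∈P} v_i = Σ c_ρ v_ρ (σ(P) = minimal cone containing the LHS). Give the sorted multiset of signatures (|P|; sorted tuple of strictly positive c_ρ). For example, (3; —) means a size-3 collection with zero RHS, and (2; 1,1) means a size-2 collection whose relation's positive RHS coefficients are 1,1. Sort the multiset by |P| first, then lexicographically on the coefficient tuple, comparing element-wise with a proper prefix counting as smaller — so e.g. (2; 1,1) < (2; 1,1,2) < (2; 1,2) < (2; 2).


Minimal non-faces — 14 found among 9 rays, 19 max cones:

  P={3,7}:  v_{3} + v_{7} = 0 — sig = (2; —)
  P={5,6}:  v_{5} + v_{6} = v_{7} — sig = (2; 1)
  P={5,8}:  v_{5} + v_{8} = v_{4} — sig = (2; 1)
  P={7,8}:  v_{7} + v_{8} = v_{4} + v_{6} — sig = (2; 1,1)
  P={1,6}:  v_{1} + v_{6} = v_{2} + v_{4} + v_{7} — sig = (2; 1,1,1)
  P={3,5}:  v_{3} + v_{5} = v_{2} + v_{4} + v_{9} — sig = (2; 1,1,1)
  P={1,8}:  v_{1} + v_{8} = v_{2} + 2·v_{4} — sig = (2; 1,2)
  P={1,3}:  v_{1} + v_{3} = 2·v_{2} + 2·v_{4} + v_{9} — sig = (2; 1,2,2)
  P={2,4,5}:  v_{2} + v_{4} + v_{5} = v_{1} — sig = (3; 1)
  P={2,8,9}:  v_{2} + v_{8} + v_{9} = v_{3} — sig = (3; 1)
  P={3,4,6}:  v_{3} + v_{4} + v_{6} = v_{8} — sig = (3; 1)
  P={1,7,9}:  v_{1} + v_{7} + v_{9} = 2·v_{5} — sig = (3; 2)
  P={2,4,6,9}:  v_{2} + v_{4} + v_{6} + v_{9} = 0 — sig = (4; —)
  P={2,4,7,9}:  v_{2} + v_{4} + v_{7} + v_{9} = v_{5} — sig = (4; 1)

Sorted signature multiset PRS(X):
{ (2; —),  (2; 1) ×2,  (2; 1,1),  (2; 1,1,1) ×2,  (2; 1,2),  (2; 1,2,2),  (3; 1) ×3,  (3; 2),  (4; —),  (4; 1) }


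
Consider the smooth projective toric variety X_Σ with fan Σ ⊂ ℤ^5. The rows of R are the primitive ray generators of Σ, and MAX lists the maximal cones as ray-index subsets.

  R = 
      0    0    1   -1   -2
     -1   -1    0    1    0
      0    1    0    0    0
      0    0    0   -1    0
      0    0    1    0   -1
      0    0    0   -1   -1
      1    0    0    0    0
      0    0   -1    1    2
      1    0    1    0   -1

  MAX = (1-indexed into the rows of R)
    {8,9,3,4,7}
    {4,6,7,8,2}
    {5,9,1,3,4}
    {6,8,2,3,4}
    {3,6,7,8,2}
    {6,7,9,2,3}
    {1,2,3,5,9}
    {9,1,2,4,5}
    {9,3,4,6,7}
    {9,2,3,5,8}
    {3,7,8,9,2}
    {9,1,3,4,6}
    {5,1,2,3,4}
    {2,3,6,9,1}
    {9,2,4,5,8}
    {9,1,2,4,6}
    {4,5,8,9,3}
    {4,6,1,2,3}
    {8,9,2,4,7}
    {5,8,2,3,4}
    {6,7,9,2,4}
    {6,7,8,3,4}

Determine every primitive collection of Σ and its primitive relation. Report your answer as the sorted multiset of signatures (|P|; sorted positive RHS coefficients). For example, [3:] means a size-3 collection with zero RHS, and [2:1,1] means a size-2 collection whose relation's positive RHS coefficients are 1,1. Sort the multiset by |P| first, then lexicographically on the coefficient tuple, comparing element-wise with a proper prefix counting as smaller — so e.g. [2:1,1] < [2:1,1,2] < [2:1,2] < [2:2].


Minimal non-faces — 7 found among 9 rays, 22 max cones:

  P = {1,8}:  v_{1} + v_{8} = 0 ; sig = [2:]
  P = {5,6}:  v_{5} + v_{6} = v_{1} ; sig = [2:1]
  P = {5,7}:  v_{5} + v_{7} = v_{9} ; sig = [2:1]
  P = {1,7}:  v_{1} + v_{7} = v_{6} + v_{9} ; sig = [2:1,1]
  P = {6,8,9}:  v_{6} + v_{8} + v_{9} = v_{7} ; sig = [3:1]
  P = {2,3,4,7}:  v_{2} + v_{3} + v_{4} + v_{7} = 0 ; sig = [4:]
  P = {2,3,4,9}:  v_{2} + v_{3} + v_{4} + v_{9} = v_{5} ; sig = [4:1]

Sorted signature multiset PRS(X):
{ [2:],  [2:1] ×2,  [2:1,1],  [3:1],  [4:],  [4:1] }


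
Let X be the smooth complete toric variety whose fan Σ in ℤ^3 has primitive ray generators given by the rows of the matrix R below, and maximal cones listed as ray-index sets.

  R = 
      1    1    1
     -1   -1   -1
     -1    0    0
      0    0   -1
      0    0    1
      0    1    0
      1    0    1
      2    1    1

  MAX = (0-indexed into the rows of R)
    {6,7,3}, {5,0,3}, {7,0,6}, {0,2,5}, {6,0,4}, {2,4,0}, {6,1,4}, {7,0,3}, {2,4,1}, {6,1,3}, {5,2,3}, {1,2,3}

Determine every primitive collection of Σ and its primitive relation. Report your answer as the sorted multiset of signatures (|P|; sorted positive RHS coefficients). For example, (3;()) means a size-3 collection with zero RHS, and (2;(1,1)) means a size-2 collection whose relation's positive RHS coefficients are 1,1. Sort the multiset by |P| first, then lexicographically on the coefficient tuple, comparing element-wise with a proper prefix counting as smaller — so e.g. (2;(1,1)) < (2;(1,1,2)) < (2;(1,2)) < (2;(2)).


12 collections generate NE(X_Σ); each relation:

  {0,1}:  v_{0} + v_{1} = 0 ; sig = (2;())
  {3,4}:  v_{3} + v_{4} = 0 ; sig = (2;())
  {2,6}:  v_{2} + v_{6} = v_{4} ; sig = (2;(1))
  {2,7}:  v_{2} + v_{7} = v_{0} ; sig = (2;(1))
  {5,6}:  v_{5} + v_{6} = v_{0} ; sig = (2;(1))
  {1,5}:  v_{1} + v_{5} = v_{2} + v_{3} ; sig = (2;(1,1))
  {1,7}:  v_{1} + v_{7} = v_{3} + v_{6} ; sig = (2;(1,1))
  {4,5}:  v_{4} + v_{5} = v_{0} + v_{2} ; sig = (2;(1,1))
  {4,7}:  v_{4} + v_{7} = v_{0} + v_{6} ; sig = (2;(1,1))
  {5,7}:  v_{5} + v_{7} = 2·v_{0} + v_{3} ; sig = (2;(1,2))
  {0,2,3}:  v_{0} + v_{2} + v_{3} = v_{5} ; sig = (3;(1))
  {0,3,6}:  v_{0} + v_{3} + v_{6} = v_{7} ; sig = (3;(1))

Hence PRS(X_Σ) =
    |P|=2: 10 collections, coeffs (), (), (1), (1), (1), (1,1), (1,1), (1,1), (1,1), (1,2)
    |P|=3: 2 collections, coeffs (1), (1)


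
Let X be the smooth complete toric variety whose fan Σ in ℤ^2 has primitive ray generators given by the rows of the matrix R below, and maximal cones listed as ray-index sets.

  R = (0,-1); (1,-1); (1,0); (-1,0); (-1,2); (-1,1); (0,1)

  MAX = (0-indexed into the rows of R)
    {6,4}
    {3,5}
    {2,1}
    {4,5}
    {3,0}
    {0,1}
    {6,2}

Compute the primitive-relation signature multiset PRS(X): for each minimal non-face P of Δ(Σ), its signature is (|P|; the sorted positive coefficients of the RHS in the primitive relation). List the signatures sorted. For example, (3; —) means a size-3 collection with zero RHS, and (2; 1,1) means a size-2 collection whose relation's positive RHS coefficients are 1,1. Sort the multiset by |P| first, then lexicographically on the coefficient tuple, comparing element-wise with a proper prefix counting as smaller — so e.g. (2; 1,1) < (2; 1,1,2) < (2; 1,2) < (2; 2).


Σ has 14 primitive collections:

  {0,6}:  v_{0} + v_{6} = 0 — sig = (2; —)
  {1,5}:  v_{1} + v_{5} = 0 — sig = (2; —)
  {2,3}:  v_{2} + v_{3} = 0 — sig = (2; —)
  {0,2}:  v_{0} + v_{2} = v_{1} — sig = (2; 1)
  {0,4}:  v_{0} + v_{4} = v_{5} — sig = (2; 1)
  {0,5}:  v_{0} + v_{5} = v_{3} — sig = (2; 1)
  {1,3}:  v_{1} + v_{3} = v_{0} — sig = (2; 1)
  {1,4}:  v_{1} + v_{4} = v_{6} — sig = (2; 1)
  {1,6}:  v_{1} + v_{6} = v_{2} — sig = (2; 1)
  {2,5}:  v_{2} + v_{5} = v_{6} — sig = (2; 1)
  {3,6}:  v_{3} + v_{6} = v_{5} — sig = (2; 1)
  {5,6}:  v_{5} + v_{6} = v_{4} — sig = (2; 1)
  {2,4}:  v_{2} + v_{4} = 2·v_{6} — sig = (2; 2)
  {3,4}:  v_{3} + v_{4} = 2·v_{5} — sig = (2; 2)

Signatures (|P|; sorted positive RHS coefficients), sorted:
[(2; —), (2; —), (2; —), (2; 1), (2; 1), (2; 1), (2; 1), (2; 1), (2; 1), (2; 1), (2; 1), (2; 1), (2; 2), (2; 2)]


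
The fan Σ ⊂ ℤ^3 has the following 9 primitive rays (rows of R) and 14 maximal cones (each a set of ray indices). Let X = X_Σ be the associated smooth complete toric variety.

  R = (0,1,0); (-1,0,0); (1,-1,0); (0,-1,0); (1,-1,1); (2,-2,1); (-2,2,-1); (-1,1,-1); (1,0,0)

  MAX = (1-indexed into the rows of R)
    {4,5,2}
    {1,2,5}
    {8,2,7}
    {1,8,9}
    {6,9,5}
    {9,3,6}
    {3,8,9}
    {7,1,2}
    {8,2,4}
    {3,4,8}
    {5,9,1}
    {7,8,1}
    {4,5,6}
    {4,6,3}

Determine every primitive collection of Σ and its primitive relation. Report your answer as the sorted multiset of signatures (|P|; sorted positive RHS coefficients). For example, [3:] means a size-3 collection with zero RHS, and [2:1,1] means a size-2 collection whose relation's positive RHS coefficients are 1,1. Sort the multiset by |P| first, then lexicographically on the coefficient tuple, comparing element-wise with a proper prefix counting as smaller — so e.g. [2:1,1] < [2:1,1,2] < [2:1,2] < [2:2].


Primitive collections (16):

  {1,4}:  v_{1} + v_{4} = 0 ; sig = [2:]
  {2,9}:  v_{2} + v_{9} = 0 ; sig = [2:]
  {5,8}:  v_{5} + v_{8} = 0 ; sig = [2:]
  {6,7}:  v_{6} + v_{7} = 0 ; sig = [2:]
  {1,3}:  v_{1} + v_{3} = v_{9} ; sig = [2:1]
  {2,3}:  v_{2} + v_{3} = v_{4} ; sig = [2:1]
  {3,5}:  v_{3} + v_{5} = v_{6} ; sig = [2:1]
  {3,7}:  v_{3} + v_{7} = v_{8} ; sig = [2:1]
  {4,9}:  v_{4} + v_{9} = v_{3} ; sig = [2:1]
  {6,8}:  v_{6} + v_{8} = v_{3} ; sig = [2:1]
  {1,6}:  v_{1} + v_{6} = v_{5} + v_{9} ; sig = [2:1,1]
  {2,6}:  v_{2} + v_{6} = v_{4} + v_{5} ; sig = [2:1,1]
  {4,7}:  v_{4} + v_{7} = v_{2} + v_{8} ; sig = [2:1,1]
  {5,7}:  v_{5} + v_{7} = v_{1} + v_{2} ; sig = [2:1,1]
  {7,9}:  v_{7} + v_{9} = v_{1} + v_{8} ; sig = [2:1,1]
  {1,2,8}:  v_{1} + v_{2} + v_{8} = v_{7} ; sig = [3:1]

Hence PRS(X_Σ) =
    [2:]
    [2:]
    [2:]
    [2:]
    [2:1]
    [2:1]
    [2:1]
    [2:1]
    [2:1]
    [2:1]
    [2:1,1]
    [2:1,1]
    [2:1,1]
    [2:1,1]
    [2:1,1]
    [3:1]


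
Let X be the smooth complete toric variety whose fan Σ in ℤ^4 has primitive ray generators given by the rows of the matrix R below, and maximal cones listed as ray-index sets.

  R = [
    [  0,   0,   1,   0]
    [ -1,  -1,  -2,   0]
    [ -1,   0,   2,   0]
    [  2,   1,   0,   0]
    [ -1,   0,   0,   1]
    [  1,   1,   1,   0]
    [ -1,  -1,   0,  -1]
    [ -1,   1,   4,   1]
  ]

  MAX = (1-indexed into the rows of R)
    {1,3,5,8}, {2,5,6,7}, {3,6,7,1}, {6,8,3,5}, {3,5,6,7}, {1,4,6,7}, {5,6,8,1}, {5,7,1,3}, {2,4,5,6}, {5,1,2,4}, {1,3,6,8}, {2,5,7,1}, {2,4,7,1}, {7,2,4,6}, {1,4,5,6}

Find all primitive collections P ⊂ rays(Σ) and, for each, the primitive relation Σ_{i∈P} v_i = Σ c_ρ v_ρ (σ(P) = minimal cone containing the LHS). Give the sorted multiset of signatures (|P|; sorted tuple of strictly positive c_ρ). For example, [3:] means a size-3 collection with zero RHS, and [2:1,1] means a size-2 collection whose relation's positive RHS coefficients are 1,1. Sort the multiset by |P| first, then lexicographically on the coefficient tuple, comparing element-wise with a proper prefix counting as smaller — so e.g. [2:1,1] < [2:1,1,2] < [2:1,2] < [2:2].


9 collections generate NE(X_Σ); each relation:

  • {2,3}:  v_{2} + v_{3} = v_{5} + v_{7} ; sig = [2:1,1]
  • {2,8}:  v_{2} + v_{8} = v_{3} + v_{5} ; sig = [2:1,1]
  • {3,4}:  v_{3} + v_{4} = v_{1} + v_{6} ; sig = [2:1,1]
  • {4,8}:  v_{4} + v_{8} = 2·v_{1} + v_{5} + 2·v_{6} ; sig = [2:1,2,2]
  • {7,8}:  v_{7} + v_{8} = 2·v_{3} ; sig = [2:2]
  • {1,2,6}:  v_{1} + v_{2} + v_{6} = 0 ; sig = [3:]
  • {4,5,7}:  v_{4} + v_{5} + v_{7} = 0 ; sig = [3:]
  • {1,3,5,6}:  v_{1} + v_{3} + v_{5} + v_{6} = v_{8} ; sig = [4:1]
  • {1,5,6,7}:  v_{1} + v_{5} + v_{6} + v_{7} = v_{3} ; sig = [4:1]

so the primitive-relation signature multiset is
    [2:1,1]
    [2:1,1]
    [2:1,1]
    [2:1,2,2]
    [2:2]
    [3:]
    [3:]
    [4:1]
    [4:1]


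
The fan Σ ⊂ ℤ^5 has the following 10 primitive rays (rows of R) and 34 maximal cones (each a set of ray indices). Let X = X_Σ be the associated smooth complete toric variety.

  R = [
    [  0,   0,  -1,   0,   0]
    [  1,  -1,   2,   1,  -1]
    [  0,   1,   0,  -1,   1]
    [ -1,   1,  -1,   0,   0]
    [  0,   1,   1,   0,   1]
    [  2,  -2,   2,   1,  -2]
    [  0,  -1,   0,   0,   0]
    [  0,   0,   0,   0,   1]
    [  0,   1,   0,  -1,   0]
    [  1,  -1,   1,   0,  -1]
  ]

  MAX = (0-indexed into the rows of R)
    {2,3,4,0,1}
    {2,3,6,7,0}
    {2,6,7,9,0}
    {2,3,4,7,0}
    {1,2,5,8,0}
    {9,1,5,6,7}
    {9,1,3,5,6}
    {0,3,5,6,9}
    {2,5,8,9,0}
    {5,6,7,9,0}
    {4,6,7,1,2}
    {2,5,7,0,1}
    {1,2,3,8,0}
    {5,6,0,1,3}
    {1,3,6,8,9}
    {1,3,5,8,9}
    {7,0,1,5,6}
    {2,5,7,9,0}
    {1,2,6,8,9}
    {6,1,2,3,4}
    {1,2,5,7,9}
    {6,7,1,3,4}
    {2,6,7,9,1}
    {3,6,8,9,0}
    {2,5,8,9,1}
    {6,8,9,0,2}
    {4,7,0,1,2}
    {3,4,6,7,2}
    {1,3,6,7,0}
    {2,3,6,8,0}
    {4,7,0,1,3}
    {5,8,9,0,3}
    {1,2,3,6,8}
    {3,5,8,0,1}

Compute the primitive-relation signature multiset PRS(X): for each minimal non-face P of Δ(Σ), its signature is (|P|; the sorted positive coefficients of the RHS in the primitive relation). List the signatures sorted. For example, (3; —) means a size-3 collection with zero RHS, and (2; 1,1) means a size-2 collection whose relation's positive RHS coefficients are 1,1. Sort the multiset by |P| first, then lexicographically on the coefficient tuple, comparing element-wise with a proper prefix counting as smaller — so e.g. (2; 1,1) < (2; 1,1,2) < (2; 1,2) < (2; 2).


Σ has 15 primitive collections:

  • {7,8}:  v_{7} + v_{8} = v_{2}  so sig = (2; 1)
  • {4,9}:  v_{4} + v_{9} = v_{1} + v_{2}  so sig = (2; 1,1)
  • {4,5}:  v_{4} + v_{5} = v_{0} + 2·v_{1} + v_{2}  so sig = (2; 1,1,2)
  • {4,8}:  v_{4} + v_{8} = v_{1} + 2·v_{2} + v_{3}  so sig = (2; 1,1,2)
  • {3,7,9}:  v_{3} + v_{7} + v_{9} = 0  so sig = (3; —)
  • {0,1,9}:  v_{0} + v_{1} + v_{9} = v_{5}  so sig = (3; 1)
  • {0,4,6}:  v_{0} + v_{4} + v_{6} = v_{7}  so sig = (3; 1)
  • {2,3,9}:  v_{2} + v_{3} + v_{9} = v_{8}  so sig = (3; 1)
  • {3,5,7}:  v_{3} + v_{5} + v_{7} = v_{0} + v_{1}  so sig = (3; 1,1)
  • {2,3,5}:  v_{2} + v_{3} + v_{5} = v_{0} + v_{1} + v_{8}  so sig = (3; 1,1,1)
  • {2,5,6}:  v_{2} + v_{5} + v_{6} = v_{7} + 2·v_{9}  so sig = (3; 1,2)
  • {5,6,8}:  v_{5} + v_{6} + v_{8} = 2·v_{9}  so sig = (3; 2)
  • {0,1,6,8}:  v_{0} + v_{1} + v_{6} + v_{8} = v_{9}  so sig = (4; 1)
  • {1,2,3,7}:  v_{1} + v_{2} + v_{3} + v_{7} = v_{4}  so sig = (4; 1)
  • {0,1,2,6}:  v_{0} + v_{1} + v_{2} + v_{6} = v_{7} + v_{9}  so sig = (4; 1,1)

so the primitive-relation signature multiset is
[(2; 1), (2; 1,1), (2; 1,1,2), (2; 1,1,2), (3; —), (3; 1), (3; 1), (3; 1), (3; 1,1), (3; 1,1,1), (3; 1,2), (3; 2), (4; 1), (4; 1), (4; 1,1)]


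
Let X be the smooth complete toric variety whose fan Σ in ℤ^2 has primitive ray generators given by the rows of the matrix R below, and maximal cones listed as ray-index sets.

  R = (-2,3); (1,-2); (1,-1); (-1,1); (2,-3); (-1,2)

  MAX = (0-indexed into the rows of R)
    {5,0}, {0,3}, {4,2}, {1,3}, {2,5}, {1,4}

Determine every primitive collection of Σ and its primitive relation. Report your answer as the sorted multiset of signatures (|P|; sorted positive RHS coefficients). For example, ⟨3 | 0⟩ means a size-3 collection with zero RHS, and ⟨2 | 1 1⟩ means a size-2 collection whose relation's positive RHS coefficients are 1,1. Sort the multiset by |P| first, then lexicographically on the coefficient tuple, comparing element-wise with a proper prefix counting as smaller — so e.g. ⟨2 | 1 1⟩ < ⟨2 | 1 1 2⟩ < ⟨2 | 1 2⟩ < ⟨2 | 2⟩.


The 9 primitive collections of Σ (r=6, n=2):

  • {0,4}:  v_{0} + v_{4} = 0  ⇒ sig = ⟨2 | 0⟩
  • {1,5}:  v_{1} + v_{5} = 0  ⇒ sig = ⟨2 | 0⟩
  • {2,3}:  v_{2} + v_{3} = 0  ⇒ sig = ⟨2 | 0⟩
  • {0,1}:  v_{0} + v_{1} = v_{3}  ⇒ sig = ⟨2 | 1⟩
  • {0,2}:  v_{0} + v_{2} = v_{5}  ⇒ sig = ⟨2 | 1⟩
  • {1,2}:  v_{1} + v_{2} = v_{4}  ⇒ sig = ⟨2 | 1⟩
  • {3,4}:  v_{3} + v_{4} = v_{1}  ⇒ sig = ⟨2 | 1⟩
  • {3,5}:  v_{3} + v_{5} = v_{0}  ⇒ sig = ⟨2 | 1⟩
  • {4,5}:  v_{4} + v_{5} = v_{2}  ⇒ sig = ⟨2 | 1⟩

Sorted signature multiset PRS(X):
{ ⟨2 | 0⟩ ×3,  ⟨2 | 1⟩ ×6 }
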